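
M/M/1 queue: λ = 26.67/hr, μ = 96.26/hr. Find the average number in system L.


ρ = λ/μ = 26.67/96.26 = 0.2771
L = ρ/(1−ρ) = 0.2771/(1 − 0.2771) = 0.2771/0.7229 = 0.3832

Final: 0.3832


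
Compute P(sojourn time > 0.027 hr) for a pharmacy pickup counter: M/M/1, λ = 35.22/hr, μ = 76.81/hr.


W ~ Exponential(μ−λ) for M/M/1.
μ − λ = 76.81 − 35.22 = 41.5900
P(W > t) = e^{−(μ−λ)t} = e^{−1.1229} = 0.325325

Final: 0.325325


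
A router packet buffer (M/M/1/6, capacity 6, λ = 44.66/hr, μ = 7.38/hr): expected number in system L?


ρ = 44.66/7.38 = 6.0515
L = ρ[1 − (K+1)ρ^K + Kρ^(K+1)] / [(1−ρ)(1−ρ^(K+1))]
Numerator: 6.0515·(1 − 7·49110.475768 + 6·297191.578295) = 8710377.106399
Denominator: (-5.0515)·(-297190.578295) = 1501255.387377
L = 8710377.106399/1501255.387377 = 5.8021

Final: 5.8021


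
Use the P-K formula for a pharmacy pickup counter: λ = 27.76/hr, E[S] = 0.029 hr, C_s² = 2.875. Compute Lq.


ρ = λ·E[S] = 27.76·0.029 = 0.8050
Lq = ρ²(1+C_s²)/(2(1−ρ)) = 0.6481·(1+2.875)/(2·0.1950)
= 0.6481·3.8750/0.3899 = 6.44067

Final: 6.44067


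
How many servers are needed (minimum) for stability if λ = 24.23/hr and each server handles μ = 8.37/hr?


Stability requires cμ > λ ⇔ c > λ/μ.
λ/μ = 24.23/8.37 = 2.8949
Minimum integer c = ⌊2.8949⌋ + 1 = 3
Check: 3·8.37 = 25.11 > 24.23, while 2·8.37 = 16.74 ≤ 24.23

Final: 3 servers


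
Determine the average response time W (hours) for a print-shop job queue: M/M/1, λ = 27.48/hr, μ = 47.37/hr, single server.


W = 1/(μ−λ) = 1/(47.37 − 27.48) = 1/19.89 = 0.05028 hr

Final: 0.05028 hr


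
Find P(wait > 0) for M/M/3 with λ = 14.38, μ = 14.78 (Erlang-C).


a = λ/μ = 0.9729; ρ = a/3 = 0.3243
P₀ = 0.374054 (from M/M/c formula)
C(c,a) = [a^c/(c!(1−ρ))]·P₀ = [0.92099/(6·0.6757)]·0.374054
= 0.22717·0.374054 = 0.084975

Final: 0.084975


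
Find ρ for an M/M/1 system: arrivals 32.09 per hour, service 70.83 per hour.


ρ = λ/μ = 32.09/70.83 = 0.4531

Final: 0.4531


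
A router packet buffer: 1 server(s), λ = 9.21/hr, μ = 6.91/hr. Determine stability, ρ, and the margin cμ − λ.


Total capacity cμ = 1·6.91 = 6.91/hr
ρ = λ/(cμ) = 9.21/6.91 = 1.3329
Stable ⇔ ρ < 1: NO
Spare capacity = cμ − λ = 6.91 − 9.21 = -2.30/hr

Final: ρ = 1.3329; unstable; margin = -2.30/hr


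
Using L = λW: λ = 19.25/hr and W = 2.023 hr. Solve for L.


L = λW = 19.25·2.023 = 38.9428

Final: 38.9428


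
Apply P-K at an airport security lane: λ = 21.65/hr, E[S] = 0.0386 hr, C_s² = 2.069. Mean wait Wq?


ρ = λ·E[S] = 21.65·0.0386 = 0.8357
E[S²] = E[S]²(1+C_s²) = 0.0386²·(1+2.069) = 0.004573
Wq = λ·E[S²]/(2(1−ρ)) = 21.65·0.004573/(2·0.1643) = 0.30126 hr

Final: 0.30126 hr


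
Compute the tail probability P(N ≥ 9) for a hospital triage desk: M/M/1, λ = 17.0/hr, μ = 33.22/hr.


ρ = 17.0/33.22 = 0.5117
P(N ≥ n) = ρ^n = 0.5117^9 = 0.002407

Final: 0.002407


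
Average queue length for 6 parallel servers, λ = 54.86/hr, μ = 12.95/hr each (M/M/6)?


a = λ/μ = 4.2363; ρ = a/6 = 0.7060
P₀ = 0.012662
Lq = P₀·a^c·ρ / (c!·(1−ρ)²) = 0.012662·5779.84523·0.7060/(720·0.08641)
= 0.83054

Final: 0.83054


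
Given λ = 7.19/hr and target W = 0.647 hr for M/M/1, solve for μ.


W = 1/(μ−λ) ⇒ μ − λ = 1/W = 1/0.647 = 1.5456
μ = λ + 1/W = 7.19 + 1.5456 = 8.7356 per hr

Final: 8.7356 /hr


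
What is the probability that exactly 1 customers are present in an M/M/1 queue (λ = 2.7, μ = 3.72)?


ρ = 2.7/3.72 = 0.7258
P_n = (1−ρ)·ρ^n = (1 − 0.7258)·0.7258^1 = 0.2742·0.725806 = 0.199011

Final: 0.199011


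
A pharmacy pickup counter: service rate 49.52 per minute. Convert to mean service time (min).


Mean service time = 1/μ = 1/49.52 minute = 0.02019 minute
In minutes: 0.02019 × 1 = 0.02019 min

Final: 0.02019 min


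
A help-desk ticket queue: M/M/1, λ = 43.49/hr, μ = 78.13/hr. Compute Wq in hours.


ρ = 43.49/78.13 = 0.5566
Wq = ρ/(μ−λ) = 0.5566/(78.13 − 43.49) = 0.5566/34.64 = 0.01607 hr

Final: 0.01607 hr


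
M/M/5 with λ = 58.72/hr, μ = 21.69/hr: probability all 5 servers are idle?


a = λ/μ = 58.72/21.69 = 2.7072; ρ = a/c = 0.5414
Σ_{k=0}^{4} a^k/k! (terms k=0..4) = 1.00000 + 2.70724 + 3.66457 + 3.30695 + 2.23818 = 12.91694
Tail: a^5/(5!(1−ρ)) = 145.42279/(120·0.4586) = 2.64279
P₀ = 1/(12.91694 + 2.64279) = 1/15.55973 = 0.064268

Final: 0.064268


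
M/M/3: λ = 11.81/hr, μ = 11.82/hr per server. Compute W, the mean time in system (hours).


a = 0.9992; ρ = 0.3331; P₀ = 0.363958
Lq = P₀·a^c·ρ/(c!(1−ρ)²) = 0.04530
Wq = Lq/λ = 0.04530/11.81 = 0.003836 hr
W = Wq + 1/μ = 0.003836 + 0.08460 = 0.08844 hr

Final: 0.08844 hr


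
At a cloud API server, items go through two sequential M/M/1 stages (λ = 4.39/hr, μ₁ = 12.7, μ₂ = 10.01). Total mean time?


Each node sees arrival rate λ = 4.39/hr (tandem ⇒ throughput preserved).
W₁ = 1/(μ₁−λ) = 1/(12.7−4.39) = 0.12034 hr
W₂ = 1/(μ₂−λ) = 1/(10.01−4.39) = 0.17794 hr
W_total = W₁ + W₂ = 0.12034 + 0.17794 = 0.29827 hr

Final: 0.29827 hr


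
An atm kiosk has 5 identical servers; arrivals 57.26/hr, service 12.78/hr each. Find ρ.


ρ = λ/(cμ) = 57.26/(5·12.78) = 57.26/63.90 = 0.8961

Final: 0.8961


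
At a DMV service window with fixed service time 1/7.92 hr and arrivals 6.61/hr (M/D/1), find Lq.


ρ = 6.61/7.92 = 0.8346
M/D/1: Lq = ρ²/(2(1−ρ)) = 0.6966/(2·0.1654) = 2.10560

Final: 2.10560


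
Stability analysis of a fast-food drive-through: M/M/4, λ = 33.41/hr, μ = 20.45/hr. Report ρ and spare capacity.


Total capacity cμ = 4·20.45 = 81.80/hr
ρ = λ/(cμ) = 33.41/81.80 = 0.4084
Stable ⇔ ρ < 1: YES
Spare capacity = cμ − λ = 81.80 − 33.41 = 48.39/hr

Final: ρ = 0.4084; stable; margin = 48.39/hr


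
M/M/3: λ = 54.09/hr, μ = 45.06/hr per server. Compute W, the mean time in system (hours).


a = 1.2004; ρ = 0.4001; P₀ = 0.293991
Lq = P₀·a^c·ρ/(c!(1−ρ)²) = 0.09424
Wq = Lq/λ = 0.09424/54.09 = 0.001742 hr
W = Wq + 1/μ = 0.001742 + 0.02219 = 0.02393 hr

Final: 0.02393 hr


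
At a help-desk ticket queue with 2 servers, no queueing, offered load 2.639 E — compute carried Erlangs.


B(2,2.639) = 0.488988 (Erlang-B)
Carried load = a(1 − B) = 2.639·(1 − 0.488988) = 2.639·0.511012 = 1.3486 E

Final: 1.3486 Erlangs


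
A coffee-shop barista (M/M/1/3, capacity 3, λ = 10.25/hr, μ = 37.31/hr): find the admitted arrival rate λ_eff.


ρ = 0.2747; P_K = (1−ρ)ρ^3/(1−ρ^4) = 0.015124
λ_eff = λ(1 − P_K) = 10.25·(1 − 0.015124) = 10.25·0.984876 = 10.0950 /hr

Final: 10.0950 /hr


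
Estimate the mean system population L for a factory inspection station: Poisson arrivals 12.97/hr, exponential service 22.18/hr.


ρ = λ/μ = 12.97/22.18 = 0.5848
L = ρ/(1−ρ) = 0.5848/(1 − 0.5848) = 0.5848/0.4152 = 1.4083

Final: 1.4083


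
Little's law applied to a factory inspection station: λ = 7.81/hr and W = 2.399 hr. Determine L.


L = λW = 7.81·2.399 = 18.7362

Final: 18.7362


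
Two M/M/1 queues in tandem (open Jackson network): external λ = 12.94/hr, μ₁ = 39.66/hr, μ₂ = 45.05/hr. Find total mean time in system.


Each node sees arrival rate λ = 12.94/hr (tandem ⇒ throughput preserved).
W₁ = 1/(μ₁−λ) = 1/(39.66−12.94) = 0.03743 hr
W₂ = 1/(μ₂−λ) = 1/(45.05−12.94) = 0.03114 hr
W_total = W₁ + W₂ = 0.03743 + 0.03114 = 0.06857 hr

Final: 0.06857 hr


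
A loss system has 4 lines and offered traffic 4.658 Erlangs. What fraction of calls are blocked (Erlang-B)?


B(c,a) = (a^c/c!) / Σ_{k=0}^{c} a^k/k!
a^4/4! = 19.614927
Σ terms (k=0..4): 1.00000 + 4.65800 + 10.84848 + 16.84408 + 19.61493 = 52.965485
B = 19.614927/52.965485 = 0.370334

Final: 0.370334


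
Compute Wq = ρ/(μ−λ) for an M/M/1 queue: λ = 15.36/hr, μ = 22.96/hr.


ρ = 15.36/22.96 = 0.6690
Wq = ρ/(μ−λ) = 0.6690/(22.96 − 15.36) = 0.6690/7.60 = 0.08802 hr

Final: 0.08802 hr


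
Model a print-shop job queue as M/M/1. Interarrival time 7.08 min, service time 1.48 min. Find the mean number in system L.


λ = 60/7.08 = 8.4746 /hr
μ = 60/1.48 = 40.5405 /hr
ρ = λ/μ = 8.4746/40.5405 = 0.2090
L = ρ/(1−ρ) = 0.2090/0.7910 = 0.2643

Final: 0.2643


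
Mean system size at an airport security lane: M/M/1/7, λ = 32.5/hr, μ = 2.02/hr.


ρ = 32.5/2.02 = 16.0891
L = ρ[1 − (K+1)ρ^K + Kρ^(K+1)] / [(1−ρ)(1−ρ^(K+1))]
Numerator: 16.0891·(1 − 8·279076932.487476 + 7·4490099161.308406) = 469771067714.563538
Denominator: (-15.0891)·(-4490099160.308406) = 67751595250.594162
L = 469771067714.563538/67751595250.594162 = 6.9337

Final: 6.9337


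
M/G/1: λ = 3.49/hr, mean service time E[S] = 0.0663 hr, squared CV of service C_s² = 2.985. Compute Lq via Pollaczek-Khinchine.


ρ = λ·E[S] = 3.49·0.0663 = 0.2314
Lq = ρ²(1+C_s²)/(2(1−ρ)) = 0.05354·(1+2.985)/(2·0.7686)
= 0.05354·3.9850/1.5372 = 0.13879

Final: 0.13879


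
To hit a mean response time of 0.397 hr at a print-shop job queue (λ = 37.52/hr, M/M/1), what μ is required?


W = 1/(μ−λ) ⇒ μ − λ = 1/W = 1/0.397 = 2.5189
μ = λ + 1/W = 37.52 + 2.5189 = 40.0389 per hr

Final: 40.0389 /hr


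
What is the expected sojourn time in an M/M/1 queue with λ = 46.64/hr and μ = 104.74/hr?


W = 1/(μ−λ) = 1/(104.74 − 46.64) = 1/58.10 = 0.01721 hr

Final: 0.01721 hr


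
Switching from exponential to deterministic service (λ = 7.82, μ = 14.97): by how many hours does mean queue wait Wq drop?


ρ = 7.82/14.97 = 0.5224
Wq(M/M/1) = ρ/(μ−λ) = 0.5224/7.15 = 0.07306 hr
Wq(M/D/1) = ρ/(2(μ−λ)) = 0.03653 hr
Savings = 0.07306 − 0.03653 = 0.03653 hr

Final: 0.03653 hr


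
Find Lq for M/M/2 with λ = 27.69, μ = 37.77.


a = λ/μ = 0.7331; ρ = a/2 = 0.3666
P₀ = 0.463528
Lq = P₀·a^c·ρ / (c!·(1−ρ)²) = 0.463528·0.53747·0.3666/(2·0.40125)
= 0.11380

Final: 0.11380


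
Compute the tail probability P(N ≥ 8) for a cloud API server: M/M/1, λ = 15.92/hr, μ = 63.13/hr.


ρ = 15.92/63.13 = 0.2522
P(N ≥ n) = ρ^n = 0.2522^8 = 0.00001636

Final: 0.00001636


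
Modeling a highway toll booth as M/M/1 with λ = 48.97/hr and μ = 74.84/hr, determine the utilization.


ρ = λ/μ = 48.97/74.84 = 0.6543

Final: 0.6543


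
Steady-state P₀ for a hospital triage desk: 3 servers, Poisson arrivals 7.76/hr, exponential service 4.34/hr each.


a = λ/μ = 7.76/4.34 = 1.7880; ρ = a/c = 0.5960
Σ_{k=0}^{2} a^k/k! (terms k=0..2) = 1.00000 + 1.78802 + 1.59850 = 4.38652
Tail: a^3/(3!(1−ρ)) = 5.71631/(6·0.4040) = 2.35825
P₀ = 1/(4.38652 + 2.35825) = 1/6.74477 = 0.148263

Final: 0.148263


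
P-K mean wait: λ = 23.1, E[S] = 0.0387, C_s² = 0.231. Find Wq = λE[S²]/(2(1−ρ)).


ρ = λ·E[S] = 23.1·0.0387 = 0.8940
E[S²] = E[S]²(1+C_s²) = 0.0387²·(1+0.231) = 0.001844
Wq = λ·E[S²]/(2(1−ρ)) = 23.1·0.001844/(2·0.1060) = 0.20083 hr

Final: 0.20083 hr


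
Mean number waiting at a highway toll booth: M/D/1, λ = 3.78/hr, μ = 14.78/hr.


ρ = 3.78/14.78 = 0.2558
M/D/1: Lq = ρ²/(2(1−ρ)) = 0.06541/(2·0.7442) = 0.04394

Final: 0.04394


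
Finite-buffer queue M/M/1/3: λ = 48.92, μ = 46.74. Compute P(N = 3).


ρ = λ/μ = 48.92/46.74 = 1.0466
P_K = (1−ρ)ρ^K/(1−ρ^(K+1)) = (-0.04664·1.146551)/(1 − 1.200027)
= -0.053476/-0.200027 = 0.267345

Final: 0.267345


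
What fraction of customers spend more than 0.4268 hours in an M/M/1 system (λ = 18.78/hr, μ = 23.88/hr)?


W ~ Exponential(μ−λ) for M/M/1.
μ − λ = 23.88 − 18.78 = 5.1000
P(W > t) = e^{−(μ−λ)t} = e^{−2.1767} = 0.113417

Final: 0.113417


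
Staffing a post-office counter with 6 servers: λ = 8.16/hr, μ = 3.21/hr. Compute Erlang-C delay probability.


a = λ/μ = 2.5421; ρ = a/6 = 0.4237
P₀ = 0.078212 (from M/M/c formula)
C(c,a) = [a^c/(c!(1−ρ))]·P₀ = [269.84275/(720·0.5763)]·0.078212
= 0.65030·0.078212 = 0.050861

Final: 0.050861


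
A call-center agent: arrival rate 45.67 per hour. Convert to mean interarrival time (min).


Mean interarrival time = 1/λ = 1/45.67 hour = 0.02190 hour
In minutes: 0.02190 × 60 = 1.3138 min

Final: 1.3138 min


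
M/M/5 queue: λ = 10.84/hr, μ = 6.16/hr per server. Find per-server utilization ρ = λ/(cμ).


ρ = λ/(cμ) = 10.84/(5·6.16) = 10.84/30.80 = 0.3519

Final: 0.3519


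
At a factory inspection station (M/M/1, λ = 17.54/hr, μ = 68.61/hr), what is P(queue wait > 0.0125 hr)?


ρ = 17.54/68.61 = 0.2556
P(Wq > t) = ρ·e^{−(μ−λ)t} = 0.2556·e^{−0.6384}
= 0.2556·0.528150 = 0.135020

Final: 0.135020


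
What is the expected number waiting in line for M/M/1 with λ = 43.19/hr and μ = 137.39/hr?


ρ = 43.19/137.39 = 0.3144
Lq = ρ²/(1−ρ) = 0.09882/0.6856 = 0.1441

Final: 0.1441


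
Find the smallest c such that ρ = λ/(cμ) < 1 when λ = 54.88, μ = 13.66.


Stability requires cμ > λ ⇔ c > λ/μ.
λ/μ = 54.88/13.66 = 4.0176
Minimum integer c = ⌊4.0176⌋ + 1 = 5
Check: 5·13.66 = 68.30 > 54.88, while 4·13.66 = 54.64 ≤ 54.88

Final: 5 servers


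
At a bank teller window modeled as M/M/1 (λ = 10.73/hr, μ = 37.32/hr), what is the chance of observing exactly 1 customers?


ρ = 10.73/37.32 = 0.2875
P_n = (1−ρ)·ρ^n = (1 − 0.2875)·0.2875^1 = 0.7125·0.287513 = 0.204849

Final: 0.204849


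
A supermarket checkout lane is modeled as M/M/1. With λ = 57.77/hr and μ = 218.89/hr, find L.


ρ = λ/μ = 57.77/218.89 = 0.2639
L = ρ/(1−ρ) = 0.2639/(1 − 0.2639) = 0.2639/0.7361 = 0.3586

Final: 0.3586


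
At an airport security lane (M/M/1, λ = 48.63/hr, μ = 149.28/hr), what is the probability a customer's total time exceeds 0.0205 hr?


W ~ Exponential(μ−λ) for M/M/1.
μ − λ = 149.28 − 48.63 = 100.6500
P(W > t) = e^{−(μ−λ)t} = e^{−2.0633} = 0.127031

Final: 0.127031


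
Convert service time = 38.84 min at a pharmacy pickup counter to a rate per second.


μ = 1/(service time) in consistent units.
1 second = 0.0166667 min, so μ = 0.0166667/38.84 = 0.0004291 per second

Final: 0.0004291 /sec


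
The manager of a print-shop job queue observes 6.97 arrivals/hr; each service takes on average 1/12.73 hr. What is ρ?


ρ = λ/μ = 6.97/12.73 = 0.5475

Final: 0.5475


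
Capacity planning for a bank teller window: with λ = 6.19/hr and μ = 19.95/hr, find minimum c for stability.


Stability requires cμ > λ ⇔ c > λ/μ.
λ/μ = 6.19/19.95 = 0.3103
Minimum integer c = ⌊0.3103⌋ + 1 = 1
Check: 1·19.95 = 19.95 > 6.19, while 0·19.95 = 0.00 ≤ 6.19

Final: 1 servers


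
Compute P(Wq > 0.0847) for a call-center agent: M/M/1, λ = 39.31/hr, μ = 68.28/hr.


ρ = 39.31/68.28 = 0.5757
P(Wq > t) = ρ·e^{−(μ−λ)t} = 0.5757·e^{−2.4538}
= 0.5757·0.085970 = 0.049494

Final: 0.049494


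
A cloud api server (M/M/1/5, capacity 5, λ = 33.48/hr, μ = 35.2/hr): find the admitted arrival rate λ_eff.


ρ = 0.9511; P_K = (1−ρ)ρ^5/(1−ρ^6) = 0.146510
λ_eff = λ(1 − P_K) = 33.48·(1 − 0.146510) = 33.48·0.853490 = 28.5748 /hr

Final: 28.5748 /hr


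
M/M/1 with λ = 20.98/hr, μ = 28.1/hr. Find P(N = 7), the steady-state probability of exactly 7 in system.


ρ = 20.98/28.1 = 0.7466
P_n = (1−ρ)·ρ^n = (1 − 0.7466)·0.7466^7 = 0.2534·0.129328 = 0.032769

Final: 0.032769


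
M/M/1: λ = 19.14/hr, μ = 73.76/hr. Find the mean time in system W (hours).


W = 1/(μ−λ) = 1/(73.76 − 19.14) = 1/54.62 = 0.01831 hr

Final: 0.01831 hr


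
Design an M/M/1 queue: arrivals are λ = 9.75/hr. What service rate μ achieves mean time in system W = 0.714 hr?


W = 1/(μ−λ) ⇒ μ − λ = 1/W = 1/0.714 = 1.4006
μ = λ + 1/W = 9.75 + 1.4006 = 11.1506 per hr

Final: 11.1506 /hr


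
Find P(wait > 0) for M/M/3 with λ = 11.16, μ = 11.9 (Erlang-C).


a = λ/μ = 0.9378; ρ = a/3 = 0.3126
P₀ = 0.387966 (from M/M/c formula)
C(c,a) = [a^c/(c!(1−ρ))]·P₀ = [0.82481/(6·0.6874)]·0.387966
= 0.19998·0.387966 = 0.077587

Final: 0.077587


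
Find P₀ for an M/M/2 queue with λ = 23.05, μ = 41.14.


a = λ/μ = 23.05/41.14 = 0.5603; ρ = a/c = 0.2801
Σ_{k=0}^{1} a^k/k! (terms k=0..1) = 1.00000 + 0.56028 = 1.56028
Tail: a^2/(2!(1−ρ)) = 0.31392/(2·0.7199) = 0.21804
P₀ = 1/(1.56028 + 0.21804) = 1/1.77832 = 0.562328

Final: 0.562328


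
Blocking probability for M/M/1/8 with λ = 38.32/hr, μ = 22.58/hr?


ρ = λ/μ = 38.32/22.58 = 1.6971
P_K = (1−ρ)ρ^K/(1−ρ^(K+1)) = (-0.6971·68.803812)/(1 − 116.765371)
= -47.961559/-115.765371 = 0.414300

Final: 0.414300


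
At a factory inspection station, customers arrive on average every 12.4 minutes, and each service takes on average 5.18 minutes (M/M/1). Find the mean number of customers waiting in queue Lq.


λ = 60/12.4 = 4.8387 /hr
μ = 60/5.18 = 11.5830 /hr
ρ = λ/μ = 4.8387/11.5830 = 0.4177
Lq = ρ²/(1−ρ) = 0.1745/0.5823 = 0.2997

Final: 0.2997


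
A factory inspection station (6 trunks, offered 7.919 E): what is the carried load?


B(6,7.919) = 0.385315 (Erlang-B)
Carried load = a(1 − B) = 7.919·(1 − 0.385315) = 7.919·0.614685 = 4.8677 E

Final: 4.8677 Erlangs


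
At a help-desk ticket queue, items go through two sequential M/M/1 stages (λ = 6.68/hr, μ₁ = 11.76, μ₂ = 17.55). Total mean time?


Each node sees arrival rate λ = 6.68/hr (tandem ⇒ throughput preserved).
W₁ = 1/(μ₁−λ) = 1/(11.76−6.68) = 0.19685 hr
W₂ = 1/(μ₂−λ) = 1/(17.55−6.68) = 0.09200 hr
W_total = W₁ + W₂ = 0.19685 + 0.09200 = 0.28885 hr

Final: 0.28885 hr


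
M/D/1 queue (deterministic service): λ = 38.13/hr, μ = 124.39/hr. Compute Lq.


ρ = 38.13/124.39 = 0.3065
M/D/1: Lq = ρ²/(2(1−ρ)) = 0.09396/(2·0.6935) = 0.06775

Final: 0.06775


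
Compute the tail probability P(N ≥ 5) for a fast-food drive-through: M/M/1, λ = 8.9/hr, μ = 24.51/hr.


ρ = 8.9/24.51 = 0.3631
P(N ≥ n) = ρ^n = 0.3631^5 = 0.006313

Final: 0.006313


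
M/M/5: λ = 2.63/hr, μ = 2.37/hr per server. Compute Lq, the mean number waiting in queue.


a = λ/μ = 1.1097; ρ = a/5 = 0.2219
P₀ = 0.329555
Lq = P₀·a^c·ρ / (c!·(1−ρ)²) = 0.329555·1.68282·0.2219/(120·0.60538)
= 0.001694

Final: 0.001694


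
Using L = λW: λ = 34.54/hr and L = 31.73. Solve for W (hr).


W = L/λ = 31.73/34.54 = 0.9186 hr

Final: 0.9186 hr


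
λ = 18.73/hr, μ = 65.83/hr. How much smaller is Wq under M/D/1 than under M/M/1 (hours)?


ρ = 18.73/65.83 = 0.2845
Wq(M/M/1) = ρ/(μ−λ) = 0.2845/47.10 = 0.006041 hr
Wq(M/D/1) = ρ/(2(μ−λ)) = 0.003020 hr
Savings = 0.006041 − 0.003020 = 0.003020 hr

Final: 0.003020 hr


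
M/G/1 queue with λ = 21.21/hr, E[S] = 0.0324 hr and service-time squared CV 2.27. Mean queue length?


ρ = λ·E[S] = 21.21·0.0324 = 0.6872
Lq = ρ²(1+C_s²)/(2(1−ρ)) = 0.4722·(1+2.27)/(2·0.3128)
= 0.4722·3.2700/0.6256 = 2.46847

Final: 2.46847


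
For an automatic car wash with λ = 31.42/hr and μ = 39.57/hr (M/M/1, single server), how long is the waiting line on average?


ρ = 31.42/39.57 = 0.7940
Lq = ρ²/(1−ρ) = 0.6305/0.2060 = 3.0612

Final: 3.0612


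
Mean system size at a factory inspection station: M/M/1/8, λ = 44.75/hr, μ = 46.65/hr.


ρ = 44.75/46.65 = 0.9593
L = ρ[1 − (K+1)ρ^K + Kρ^(K+1)] / [(1−ρ)(1−ρ^(K+1))]
Numerator: 0.9593·(1 − 9·0.717020 + 8·0.687816) = 0.047343
Denominator: (0.04073)·(0.312184) = 0.012715
L = 0.047343/0.012715 = 3.7234

Final: 3.7234


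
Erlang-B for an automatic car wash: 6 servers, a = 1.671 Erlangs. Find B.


B(c,a) = (a^c/c!) / Σ_{k=0}^{c} a^k/k!
a^6/6! = 0.030236
Σ terms (k=0..6): 1.00000 + 1.67100 + 1.39612 + 0.77764 + 0.32486 + 0.10857 + 0.03024 = 5.308422
B = 0.030236/5.308422 = 0.005696

Final: 0.005696


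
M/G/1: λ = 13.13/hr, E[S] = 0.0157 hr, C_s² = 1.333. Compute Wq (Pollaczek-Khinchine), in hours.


ρ = λ·E[S] = 13.13·0.0157 = 0.2061
E[S²] = E[S]²(1+C_s²) = 0.0157²·(1+1.333) = 0.0005751
Wq = λ·E[S²]/(2(1−ρ)) = 13.13·0.0005751/(2·0.7939) = 0.004756 hr

Final: 0.004756 hr


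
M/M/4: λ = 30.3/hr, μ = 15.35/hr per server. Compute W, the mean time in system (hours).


a = 1.9739; ρ = 0.4935; P₀ = 0.134175
Lq = P₀·a^c·ρ/(c!(1−ρ)²) = 0.16326
Wq = Lq/λ = 0.16326/30.3 = 0.005388 hr
W = Wq + 1/μ = 0.005388 + 0.06515 = 0.07053 hr

Final: 0.07053 hr


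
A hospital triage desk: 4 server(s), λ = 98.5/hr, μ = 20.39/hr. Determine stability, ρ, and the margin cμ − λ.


Total capacity cμ = 4·20.39 = 81.56/hr
ρ = λ/(cμ) = 98.5/81.56 = 1.2077
Stable ⇔ ρ < 1: NO
Spare capacity = cμ − λ = 81.56 − 98.5 = -16.94/hr

Final: ρ = 1.2077; unstable; margin = -16.94/hr


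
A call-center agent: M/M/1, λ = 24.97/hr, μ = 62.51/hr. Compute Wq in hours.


ρ = 24.97/62.51 = 0.3995
Wq = ρ/(μ−λ) = 0.3995/(62.51 − 24.97) = 0.3995/37.54 = 0.01064 hr

Final: 0.01064 hr


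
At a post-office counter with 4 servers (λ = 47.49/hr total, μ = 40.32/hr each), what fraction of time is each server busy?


ρ = λ/(cμ) = 47.49/(4·40.32) = 47.49/161.28 = 0.2945

Final: 0.2945


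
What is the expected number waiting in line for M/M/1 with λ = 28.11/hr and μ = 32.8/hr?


ρ = 28.11/32.8 = 0.8570
Lq = ρ²/(1−ρ) = 0.7345/0.1430 = 5.1366

Final: 5.1366


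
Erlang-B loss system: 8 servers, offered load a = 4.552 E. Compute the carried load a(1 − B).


B(8,4.552) = 0.050367 (Erlang-B)
Carried load = a(1 − B) = 4.552·(1 − 0.050367) = 4.552·0.949633 = 4.3227 E

Final: 4.3227 Erlangs


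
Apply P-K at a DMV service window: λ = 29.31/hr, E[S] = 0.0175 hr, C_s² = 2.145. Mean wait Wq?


ρ = λ·E[S] = 29.31·0.0175 = 0.5129
E[S²] = E[S]²(1+C_s²) = 0.0175²·(1+2.145) = 0.0009632
Wq = λ·E[S²]/(2(1−ρ)) = 29.31·0.0009632/(2·0.4871) = 0.02898 hr

Final: 0.02898 hr


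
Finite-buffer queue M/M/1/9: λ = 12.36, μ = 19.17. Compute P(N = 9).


ρ = λ/μ = 12.36/19.17 = 0.6448
P_K = (1−ρ)ρ^K/(1−ρ^(K+1)) = (0.3552·0.019256)/(1 − 0.012415)
= 0.006841/0.987585 = 0.006927

Final: 0.006927


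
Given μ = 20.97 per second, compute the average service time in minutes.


Mean service time = 1/μ = 1/20.97 second = 0.04769 second
In minutes: 0.04769 × 0.0166667 = 0.0007948 min

Final: 0.0007948 min


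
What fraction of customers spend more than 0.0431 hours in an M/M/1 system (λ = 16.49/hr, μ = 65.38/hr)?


W ~ Exponential(μ−λ) for M/M/1.
μ − λ = 65.38 − 16.49 = 48.8900
P(W > t) = e^{−(μ−λ)t} = e^{−2.1072} = 0.121583

Final: 0.121583


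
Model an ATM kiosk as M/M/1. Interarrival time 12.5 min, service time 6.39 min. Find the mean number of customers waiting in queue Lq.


λ = 60/12.5 = 4.8000 /hr
μ = 60/6.39 = 9.3897 /hr
ρ = λ/μ = 4.8000/9.3897 = 0.5112
Lq = ρ²/(1−ρ) = 0.2613/0.4888 = 0.5346

Final: 0.5346


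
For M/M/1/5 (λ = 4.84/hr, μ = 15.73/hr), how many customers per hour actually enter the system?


ρ = 0.3077; P_K = (1−ρ)ρ^5/(1−ρ^6) = 0.001911
λ_eff = λ(1 − P_K) = 4.84·(1 − 0.001911) = 4.84·0.998089 = 4.8308 /hr

Final: 4.8308 /hr


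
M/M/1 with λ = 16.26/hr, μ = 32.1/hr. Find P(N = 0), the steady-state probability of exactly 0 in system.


ρ = 16.26/32.1 = 0.5065
P_n = (1−ρ)·ρ^n = (1 − 0.5065)·0.5065^0 = 0.4935·1.000000 = 0.493458

Final: 0.493458


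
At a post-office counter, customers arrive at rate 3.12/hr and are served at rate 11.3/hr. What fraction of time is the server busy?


ρ = λ/μ = 3.12/11.3 = 0.2761

Final: 0.2761


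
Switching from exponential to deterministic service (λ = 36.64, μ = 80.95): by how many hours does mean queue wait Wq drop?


ρ = 36.64/80.95 = 0.4526
Wq(M/M/1) = ρ/(μ−λ) = 0.4526/44.31 = 0.01021 hr
Wq(M/D/1) = ρ/(2(μ−λ)) = 0.005107 hr
Savings = 0.01021 − 0.005107 = 0.005107 hr

Final: 0.005107 hr


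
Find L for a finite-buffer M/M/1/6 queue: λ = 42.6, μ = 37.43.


ρ = 42.6/37.43 = 1.1381
L = ρ[1 − (K+1)ρ^K + Kρ^(K+1)] / [(1−ρ)(1−ρ^(K+1))]
Numerator: 1.1381·(1 − 7·2.173395 + 6·2.473594) = 0.714514
Denominator: (-0.1381)·(-1.473594) = 0.203539
L = 0.714514/0.203539 = 3.5104

Final: 3.5104


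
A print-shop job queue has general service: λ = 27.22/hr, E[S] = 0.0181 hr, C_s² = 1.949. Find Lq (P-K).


ρ = λ·E[S] = 27.22·0.0181 = 0.4927
Lq = ρ²(1+C_s²)/(2(1−ρ)) = 0.2427·(1+1.949)/(2·0.5073)
= 0.2427·2.9490/1.0146 = 0.70550

Final: 0.70550


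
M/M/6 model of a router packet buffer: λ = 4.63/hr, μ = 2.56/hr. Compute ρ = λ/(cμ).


ρ = λ/(cμ) = 4.63/(6·2.56) = 4.63/15.36 = 0.3014

Final: 0.3014


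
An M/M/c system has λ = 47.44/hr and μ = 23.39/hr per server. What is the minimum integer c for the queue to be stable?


Stability requires cμ > λ ⇔ c > λ/μ.
λ/μ = 47.44/23.39 = 2.0282
Minimum integer c = ⌊2.0282⌋ + 1 = 3
Check: 3·23.39 = 70.17 > 47.44, while 2·23.39 = 46.78 ≤ 47.44

Final: 3 servers


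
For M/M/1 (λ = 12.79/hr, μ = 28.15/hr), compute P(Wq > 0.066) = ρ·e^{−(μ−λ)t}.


ρ = 12.79/28.15 = 0.4544
P(Wq > t) = ρ·e^{−(μ−λ)t} = 0.4544·e^{−1.0138}
= 0.4544·0.362852 = 0.164862

Final: 0.164862


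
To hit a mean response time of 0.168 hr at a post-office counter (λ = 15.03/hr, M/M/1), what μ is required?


W = 1/(μ−λ) ⇒ μ − λ = 1/W = 1/0.168 = 5.9524
μ = λ + 1/W = 15.03 + 5.9524 = 20.9824 per hr

Final: 20.9824 /hr


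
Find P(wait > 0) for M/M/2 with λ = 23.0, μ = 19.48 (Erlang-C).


a = λ/μ = 1.1807; ρ = a/2 = 0.5903
P₀ = 0.257586 (from M/M/c formula)
C(c,a) = [a^c/(c!(1−ρ))]·P₀ = [1.39405/(2·0.4097)]·0.257586
= 1.70151·0.257586 = 0.438284

Final: 0.438284


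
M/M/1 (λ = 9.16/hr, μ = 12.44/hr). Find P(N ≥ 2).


ρ = 9.16/12.44 = 0.7363
P(N ≥ n) = ρ^n = 0.7363^2 = 0.542188

Final: 0.542188


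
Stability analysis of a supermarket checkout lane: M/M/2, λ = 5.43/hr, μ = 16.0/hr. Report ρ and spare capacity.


Total capacity cμ = 2·16.0 = 32.00/hr
ρ = λ/(cμ) = 5.43/32.00 = 0.1697
Stable ⇔ ρ < 1: YES
Spare capacity = cμ − λ = 32.00 − 5.43 = 26.57/hr

Final: ρ = 0.1697; stable; margin = 26.57/hr


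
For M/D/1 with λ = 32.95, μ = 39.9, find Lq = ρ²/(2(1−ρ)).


ρ = 32.95/39.9 = 0.8258
M/D/1: Lq = ρ²/(2(1−ρ)) = 0.6820/(2·0.1742) = 1.95760

Final: 1.95760


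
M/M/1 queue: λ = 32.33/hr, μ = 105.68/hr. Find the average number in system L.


ρ = λ/μ = 32.33/105.68 = 0.3059
L = ρ/(1−ρ) = 0.3059/(1 − 0.3059) = 0.3059/0.6941 = 0.4408

Final: 0.4408


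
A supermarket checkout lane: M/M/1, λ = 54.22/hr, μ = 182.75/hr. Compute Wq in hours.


ρ = 54.22/182.75 = 0.2967
Wq = ρ/(μ−λ) = 0.2967/(182.75 − 54.22) = 0.2967/128.53 = 0.002308 hr

Final: 0.002308 hr


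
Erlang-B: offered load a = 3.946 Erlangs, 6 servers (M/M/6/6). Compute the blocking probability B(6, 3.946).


B(c,a) = (a^c/c!) / Σ_{k=0}^{c} a^k/k!
a^6/6! = 5.243364
Σ terms (k=0..6): 1.00000 + 3.94600 + 7.78546 + 10.24047 + 10.10223 + 7.97268 + 5.24336 = 46.290197
B = 5.243364/46.290197 = 0.113272

Final: 0.113272


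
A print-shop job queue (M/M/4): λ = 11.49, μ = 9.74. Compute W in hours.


a = 1.1797; ρ = 0.2949; P₀ = 0.306416
Lq = P₀·a^c·ρ/(c!(1−ρ)²) = 0.01467
Wq = Lq/λ = 0.01467/11.49 = 0.001277 hr
W = Wq + 1/μ = 0.001277 + 0.10267 = 0.10395 hr

Final: 0.10395 hr


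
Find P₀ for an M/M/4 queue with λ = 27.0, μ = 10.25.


a = λ/μ = 27.0/10.25 = 2.6341; ρ = a/c = 0.6585
Σ_{k=0}^{3} a^k/k! (terms k=0..3) = 1.00000 + 2.63415 + 3.46936 + 3.04627 = 10.14978
Tail: a^4/(4!(1−ρ)) = 48.14593/(24·0.3415) = 5.87495
P₀ = 1/(10.14978 + 5.87495) = 1/16.02473 = 0.062404

Final: 0.062404


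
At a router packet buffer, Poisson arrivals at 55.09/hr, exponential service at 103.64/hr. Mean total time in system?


W = 1/(μ−λ) = 1/(103.64 − 55.09) = 1/48.55 = 0.02060 hr

Final: 0.02060 hr


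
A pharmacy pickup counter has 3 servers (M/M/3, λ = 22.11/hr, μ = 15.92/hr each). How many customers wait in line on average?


a = λ/μ = 1.3888; ρ = a/3 = 0.4629
P₀ = 0.238975
Lq = P₀·a^c·ρ / (c!·(1−ρ)²) = 0.238975·2.67878·0.4629/(6·0.28843)
= 0.17124

Final: 0.17124


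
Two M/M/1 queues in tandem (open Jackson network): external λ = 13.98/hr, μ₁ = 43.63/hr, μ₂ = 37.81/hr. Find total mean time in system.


Each node sees arrival rate λ = 13.98/hr (tandem ⇒ throughput preserved).
W₁ = 1/(μ₁−λ) = 1/(43.63−13.98) = 0.03373 hr
W₂ = 1/(μ₂−λ) = 1/(37.81−13.98) = 0.04196 hr
W_total = W₁ + W₂ = 0.03373 + 0.04196 = 0.07569 hr

Final: 0.07569 hr


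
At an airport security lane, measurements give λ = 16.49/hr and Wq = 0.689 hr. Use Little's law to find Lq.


Lq = λWq = 16.49·0.689 = 11.3616

Final: 11.3616


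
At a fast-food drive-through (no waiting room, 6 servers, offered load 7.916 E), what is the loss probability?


B(c,a) = (a^c/c!) / Σ_{k=0}^{c} a^k/k!
a^6/6! = 341.745037
Σ terms (k=0..6): 1.00000 + 7.91600 + 31.33153 + 82.67346 + 163.61077 + 259.02858 + 341.74504 = 887.305377
B = 341.745037/887.305377 = 0.385149

Final: 0.385149


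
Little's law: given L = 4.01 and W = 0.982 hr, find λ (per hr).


λ = L/W = 4.01/0.982 = 4.0835 /hr

Final: 4.0835 /hr


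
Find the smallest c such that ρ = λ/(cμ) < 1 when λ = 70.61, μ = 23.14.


Stability requires cμ > λ ⇔ c > λ/μ.
λ/μ = 70.61/23.14 = 3.0514
Minimum integer c = ⌊3.0514⌋ + 1 = 4
Check: 4·23.14 = 92.56 > 70.61, while 3·23.14 = 69.42 ≤ 70.61

Final: 4 servers


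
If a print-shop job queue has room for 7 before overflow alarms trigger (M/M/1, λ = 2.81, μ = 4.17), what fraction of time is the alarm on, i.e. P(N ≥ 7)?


ρ = 2.81/4.17 = 0.6739
P(N ≥ n) = ρ^n = 0.6739^7 = 0.063095

Final: 0.063095


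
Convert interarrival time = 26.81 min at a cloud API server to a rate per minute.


λ = 1/(interarrival time) in consistent units.
1 minute = 1 min, so λ = 1/26.81 = 0.03730 per minute

Final: 0.03730 /min


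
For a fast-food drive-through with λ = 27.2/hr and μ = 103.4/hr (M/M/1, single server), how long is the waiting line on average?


ρ = 27.2/103.4 = 0.2631
Lq = ρ²/(1−ρ) = 0.06920/0.7369 = 0.09390

Final: 0.09390


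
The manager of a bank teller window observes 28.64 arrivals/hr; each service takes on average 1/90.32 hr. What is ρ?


ρ = λ/μ = 28.64/90.32 = 0.3171

Final: 0.3171


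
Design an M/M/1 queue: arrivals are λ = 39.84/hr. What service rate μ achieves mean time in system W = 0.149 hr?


W = 1/(μ−λ) ⇒ μ − λ = 1/W = 1/0.149 = 6.7114
μ = λ + 1/W = 39.84 + 6.7114 = 46.5514 per hr

Final: 46.5514 /hr


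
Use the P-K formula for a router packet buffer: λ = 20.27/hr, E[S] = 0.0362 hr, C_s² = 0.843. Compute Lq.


ρ = λ·E[S] = 20.27·0.0362 = 0.7338
Lq = ρ²(1+C_s²)/(2(1−ρ)) = 0.5384·(1+0.843)/(2·0.2662)
= 0.5384·1.8430/0.5325 = 1.86367

Final: 1.86367


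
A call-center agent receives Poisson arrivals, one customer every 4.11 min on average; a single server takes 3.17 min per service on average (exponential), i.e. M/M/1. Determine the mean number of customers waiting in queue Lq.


λ = 60/4.11 = 14.5985 /hr
μ = 60/3.17 = 18.9274 /hr
ρ = λ/μ = 14.5985/18.9274 = 0.7713
Lq = ρ²/(1−ρ) = 0.5949/0.2287 = 2.6011

Final: 2.6011


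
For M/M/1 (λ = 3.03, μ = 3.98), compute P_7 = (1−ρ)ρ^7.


ρ = 3.03/3.98 = 0.7613
P_n = (1−ρ)·ρ^n = (1 − 0.7613)·0.7613^7 = 0.2387·0.148223 = 0.035380

Final: 0.035380


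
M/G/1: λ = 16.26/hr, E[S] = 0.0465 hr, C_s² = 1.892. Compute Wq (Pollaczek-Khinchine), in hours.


ρ = λ·E[S] = 16.26·0.0465 = 0.7561
E[S²] = E[S]²(1+C_s²) = 0.0465²·(1+1.892) = 0.006253
Wq = λ·E[S²]/(2(1−ρ)) = 16.26·0.006253/(2·0.2439) = 0.20843 hr

Final: 0.20843 hr


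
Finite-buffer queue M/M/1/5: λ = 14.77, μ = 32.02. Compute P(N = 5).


ρ = λ/μ = 14.77/32.02 = 0.4613
P_K = (1−ρ)ρ^K/(1−ρ^(K+1)) = (0.5387·0.020883)/(1 − 0.009633)
= 0.011250/0.990367 = 0.011360

Final: 0.011360


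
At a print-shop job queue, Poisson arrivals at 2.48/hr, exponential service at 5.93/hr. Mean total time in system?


W = 1/(μ−λ) = 1/(5.93 − 2.48) = 1/3.45 = 0.2899 hr

Final: 0.2899 hr


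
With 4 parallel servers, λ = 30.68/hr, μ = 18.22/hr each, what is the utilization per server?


ρ = λ/(cμ) = 30.68/(4·18.22) = 30.68/72.88 = 0.4210

Final: 0.4210


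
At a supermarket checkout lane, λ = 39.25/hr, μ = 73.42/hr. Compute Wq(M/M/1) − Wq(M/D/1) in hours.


ρ = 39.25/73.42 = 0.5346
Wq(M/M/1) = ρ/(μ−λ) = 0.5346/34.17 = 0.01565 hr
Wq(M/D/1) = ρ/(2(μ−λ)) = 0.007823 hr
Savings = 0.01565 − 0.007823 = 0.007823 hr

Final: 0.007823 hr


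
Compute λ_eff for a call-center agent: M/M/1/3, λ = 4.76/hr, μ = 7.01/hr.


ρ = 0.6790; P_K = (1−ρ)ρ^3/(1−ρ^4) = 0.127624
λ_eff = λ(1 − P_K) = 4.76·(1 − 0.127624) = 4.76·0.872376 = 4.1525 /hr

Final: 4.1525 /hr


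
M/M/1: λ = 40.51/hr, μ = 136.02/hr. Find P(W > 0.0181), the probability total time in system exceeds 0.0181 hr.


W ~ Exponential(μ−λ) for M/M/1.
μ − λ = 136.02 − 40.51 = 95.5100
P(W > t) = e^{−(μ−λ)t} = e^{−1.7287} = 0.177510

Final: 0.177510


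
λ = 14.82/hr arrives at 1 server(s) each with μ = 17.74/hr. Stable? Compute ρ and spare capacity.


Total capacity cμ = 1·17.74 = 17.74/hr
ρ = λ/(cμ) = 14.82/17.74 = 0.8354
Stable ⇔ ρ < 1: YES
Spare capacity = cμ − λ = 17.74 − 14.82 = 2.92/hr

Final: ρ = 0.8354; stable; margin = 2.92/hr


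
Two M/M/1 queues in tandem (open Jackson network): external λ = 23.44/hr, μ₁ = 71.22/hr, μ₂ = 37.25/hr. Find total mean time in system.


Each node sees arrival rate λ = 23.44/hr (tandem ⇒ throughput preserved).
W₁ = 1/(μ₁−λ) = 1/(71.22−23.44) = 0.02093 hr
W₂ = 1/(μ₂−λ) = 1/(37.25−23.44) = 0.07241 hr
W_total = W₁ + W₂ = 0.02093 + 0.07241 = 0.09334 hr

Final: 0.09334 hr


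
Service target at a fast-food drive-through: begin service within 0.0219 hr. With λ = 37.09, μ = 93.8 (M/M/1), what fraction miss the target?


ρ = 37.09/93.8 = 0.3954
P(Wq > t) = ρ·e^{−(μ−λ)t} = 0.3954·e^{−1.2419}
= 0.3954·0.288821 = 0.114204

Final: 0.114204


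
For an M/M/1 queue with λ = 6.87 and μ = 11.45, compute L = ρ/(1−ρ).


ρ = λ/μ = 6.87/11.45 = 0.6000
L = ρ/(1−ρ) = 0.6000/(1 − 0.6000) = 0.6000/0.4000 = 1.5000

Final: 1.5000


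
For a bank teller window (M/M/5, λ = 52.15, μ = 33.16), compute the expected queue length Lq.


a = λ/μ = 1.5727; ρ = a/5 = 0.3145
P₀ = 0.207062
Lq = P₀·a^c·ρ / (c!·(1−ρ)²) = 0.207062·9.62053·0.3145/(120·0.46986)
= 0.01111

Final: 0.01111


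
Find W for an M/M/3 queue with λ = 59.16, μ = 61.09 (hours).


a = 0.9684; ρ = 0.3228; P₀ = 0.375823
Lq = P₀·a^c·ρ/(c!(1−ρ)²) = 0.04004
Wq = Lq/λ = 0.04004/59.16 = 0.0006768 hr
W = Wq + 1/μ = 0.0006768 + 0.01637 = 0.01705 hr

Final: 0.01705 hr


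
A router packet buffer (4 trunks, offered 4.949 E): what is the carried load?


B(4,4.949) = 0.394292 (Erlang-B)
Carried load = a(1 − B) = 4.949·(1 − 0.394292) = 4.949·0.605708 = 2.9976 E

Final: 2.9976 Erlangs


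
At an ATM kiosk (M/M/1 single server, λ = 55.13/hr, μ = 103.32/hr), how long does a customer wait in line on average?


ρ = 55.13/103.32 = 0.5336
Wq = ρ/(μ−λ) = 0.5336/(103.32 − 55.13) = 0.5336/48.19 = 0.01107 hr

Final: 0.01107 hr


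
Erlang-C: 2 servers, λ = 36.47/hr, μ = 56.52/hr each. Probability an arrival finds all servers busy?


a = λ/μ = 0.6453; ρ = a/2 = 0.3226
P₀ = 0.512140 (from M/M/c formula)
C(c,a) = [a^c/(c!(1−ρ))]·P₀ = [0.41636/(2·0.6774)]·0.512140
= 0.30733·0.512140 = 0.157398

Final: 0.157398


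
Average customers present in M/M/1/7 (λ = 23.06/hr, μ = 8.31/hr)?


ρ = 23.06/8.31 = 2.7750
L = ρ[1 − (K+1)ρ^K + Kρ^(K+1)] / [(1−ρ)(1−ρ^(K+1))]
Numerator: 2.7750·(1 − 8·1267.091432 + 7·3516.140604) = 40173.940909
Denominator: (-1.7750)·(-3515.140604) = 6239.268822
L = 40173.940909/6239.268822 = 6.4389

Final: 6.4389


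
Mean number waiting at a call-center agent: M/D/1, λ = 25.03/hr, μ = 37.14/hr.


ρ = 25.03/37.14 = 0.6739
M/D/1: Lq = ρ²/(2(1−ρ)) = 0.4542/(2·0.3261) = 0.69648

Final: 0.69648


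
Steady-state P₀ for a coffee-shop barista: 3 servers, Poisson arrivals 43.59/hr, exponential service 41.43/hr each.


a = λ/μ = 43.59/41.43 = 1.0521; ρ = a/c = 0.3507
Σ_{k=0}^{2} a^k/k! (terms k=0..2) = 1.00000 + 1.05214 + 0.55350 = 2.60563
Tail: a^3/(3!(1−ρ)) = 1.16470/(6·0.6493) = 0.29897
P₀ = 1/(2.60563 + 0.29897) = 1/2.90460 = 0.344281

Final: 0.344281


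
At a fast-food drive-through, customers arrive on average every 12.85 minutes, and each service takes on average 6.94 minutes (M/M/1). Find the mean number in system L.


λ = 60/12.85 = 4.6693 /hr
μ = 60/6.94 = 8.6455 /hr
ρ = λ/μ = 4.6693/8.6455 = 0.5401
L = ρ/(1−ρ) = 0.5401/0.4599 = 1.1743

Final: 1.1743


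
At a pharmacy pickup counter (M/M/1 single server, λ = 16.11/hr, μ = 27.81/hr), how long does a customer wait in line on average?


ρ = 16.11/27.81 = 0.5793
Wq = ρ/(μ−λ) = 0.5793/(27.81 − 16.11) = 0.5793/11.70 = 0.04951 hr

Final: 0.04951 hr


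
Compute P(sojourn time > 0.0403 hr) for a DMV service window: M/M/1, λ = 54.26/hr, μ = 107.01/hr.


W ~ Exponential(μ−λ) for M/M/1.
μ − λ = 107.01 − 54.26 = 52.7500
P(W > t) = e^{−(μ−λ)t} = e^{−2.1258} = 0.119334

Final: 0.119334


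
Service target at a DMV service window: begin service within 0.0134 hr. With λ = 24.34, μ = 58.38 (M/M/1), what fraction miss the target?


ρ = 24.34/58.38 = 0.4169
P(Wq > t) = ρ·e^{−(μ−λ)t} = 0.4169·e^{−0.4561}
= 0.4169·0.633728 = 0.264216

Final: 0.264216


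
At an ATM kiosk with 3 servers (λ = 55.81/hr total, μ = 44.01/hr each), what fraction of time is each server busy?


ρ = λ/(cμ) = 55.81/(3·44.01) = 55.81/132.03 = 0.4227

Final: 0.4227


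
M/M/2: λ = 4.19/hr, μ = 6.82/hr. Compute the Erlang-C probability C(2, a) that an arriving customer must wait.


a = λ/μ = 0.6144; ρ = a/2 = 0.3072
P₀ = 0.530006 (from M/M/c formula)
C(c,a) = [a^c/(c!(1−ρ))]·P₀ = [0.37745/(2·0.6928)]·0.530006
= 0.27240·0.530006 = 0.144375

Final: 0.144375


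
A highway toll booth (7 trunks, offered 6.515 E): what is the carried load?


B(7,6.515) = 0.218324 (Erlang-B)
Carried load = a(1 − B) = 6.515·(1 − 0.218324) = 6.515·0.781676 = 5.0926 E

Final: 5.0926 Erlangs


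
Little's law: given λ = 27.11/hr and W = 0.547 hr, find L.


L = λW = 27.11·0.547 = 14.8292

Final: 14.8292


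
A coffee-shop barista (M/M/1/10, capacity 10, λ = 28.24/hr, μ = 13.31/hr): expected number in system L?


ρ = 28.24/13.31 = 2.1217
L = ρ[1 − (K+1)ρ^K + Kρ^(K+1)] / [(1−ρ)(1−ρ^(K+1))]
Numerator: 2.1217·(1 − 11·1848.699693 + 10·3922.410167) = 40077.896215
Denominator: (-1.1217)·(-3921.410167) = 4398.696754
L = 40077.896215/4398.696754 = 9.1113

Final: 9.1113


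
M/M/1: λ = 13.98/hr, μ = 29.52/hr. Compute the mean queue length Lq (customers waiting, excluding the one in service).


ρ = 13.98/29.52 = 0.4736
Lq = ρ²/(1−ρ) = 0.2243/0.5264 = 0.4260

Final: 0.4260


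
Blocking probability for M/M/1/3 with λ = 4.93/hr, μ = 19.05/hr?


ρ = λ/μ = 4.93/19.05 = 0.2588
P_K = (1−ρ)ρ^K/(1−ρ^(K+1)) = (0.7412·0.017332)/(1 − 0.004485)
= 0.012847/0.995515 = 0.012905

Final: 0.012905
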